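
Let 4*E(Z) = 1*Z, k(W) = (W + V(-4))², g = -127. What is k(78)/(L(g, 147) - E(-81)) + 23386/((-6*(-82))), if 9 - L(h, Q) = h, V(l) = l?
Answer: 12696509/153750 ≈ 82.579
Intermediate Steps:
k(W) = (-4 + W)² (k(W) = (W - 4)² = (-4 + W)²)
L(h, Q) = 9 - h
E(Z) = Z/4 (E(Z) = (1*Z)/4 = Z/4)
k(78)/(L(g, 147) - E(-81)) + 23386/((-6*(-82))) = (-4 + 78)²/((9 - 1*(-127)) - (-81)/4) + 23386/((-6*(-82))) = 74²/((9 + 127) - 1*(-81/4)) + 23386/492 = 5476/(136 + 81/4) + 23386*(1/492) = 5476/(625/4) + 11693/246 = 5476*(4/625) + 11693/246 = 21904/625 + 11693/246 = 12696509/153750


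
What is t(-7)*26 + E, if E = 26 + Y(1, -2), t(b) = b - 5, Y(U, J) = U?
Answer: -285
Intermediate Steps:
t(b) = -5 + b
E = 27 (E = 26 + 1 = 27)
t(-7)*26 + E = (-5 - 7)*26 + 27 = -12*26 + 27 = -312 + 27 = -285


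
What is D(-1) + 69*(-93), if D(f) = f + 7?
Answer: -6411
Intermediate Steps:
D(f) = 7 + f
D(-1) + 69*(-93) = (7 - 1) + 69*(-93) = 6 - 6417 = -6411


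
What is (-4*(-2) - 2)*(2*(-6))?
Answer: -72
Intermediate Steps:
(-4*(-2) - 2)*(2*(-6)) = (8 - 2)*(-12) = 6*(-12) = -72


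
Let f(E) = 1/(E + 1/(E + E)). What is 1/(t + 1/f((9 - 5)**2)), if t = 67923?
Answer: 32/2174049 ≈ 1.4719e-5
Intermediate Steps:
f(E) = 1/(E + 1/(2*E))
1/(t + 1/f((9 - 5)**2)) = 1/(67923 + 1/(2*(9 - 5)**2/(1 + 2*((9 - 5)**2)**2))) = 1/(67923 + 1/(2*4**2/(1 + 2*(4**2)**2))) = 1/(67923 + 1/(2*16/(1 + 2*16**2))) = 1/(67923 + 1/(2*16/(1 + 2*256))) = 1/(67923 + 1/(2*16/(1 + 512))) = 1/(67923 + 1/(2*16/513)) = 1/(67923 + 1/(2*16*(1/513))) = 1/(67923 + 1/(32/513)) = 1/(67923 + 513/32) = 1/(2174049/32) = 32/2174049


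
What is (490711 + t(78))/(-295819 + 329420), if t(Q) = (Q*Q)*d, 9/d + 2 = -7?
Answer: 484627/33601 ≈ 14.423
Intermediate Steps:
d = -1 (d = 9/(-2 - 7) = 9/(-9) = 9*(-⅑) = -1)
t(Q) = -Q² (t(Q) = (Q*Q)*(-1) = Q²*(-1) = -Q²)
(490711 + t(78))/(-295819 + 329420) = (490711 - 1*78²)/(-295819 + 329420) = (490711 - 1*6084)/33601 = (490711 - 6084)*(1/33601) = 484627*(1/33601) = 484627/33601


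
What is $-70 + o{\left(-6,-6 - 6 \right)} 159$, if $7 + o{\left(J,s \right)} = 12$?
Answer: $725$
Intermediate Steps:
$o{\left(J,s \right)} = 5$ ($o{\left(J,s \right)} = -7 + 12 = 5$)
$-70 + o{\left(-6,-6 - 6 \right)} 159 = -70 + 5 \cdot 159 = -70 + 795 = 725$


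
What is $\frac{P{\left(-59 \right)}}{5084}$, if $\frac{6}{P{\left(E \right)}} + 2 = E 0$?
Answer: $- \frac{3}{5084} \approx -0.00059009$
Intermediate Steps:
$P{\left(E \right)} = -3$ ($P{\left(E \right)} = \frac{6}{-2 + E 0} = \frac{6}{-2 + 0} = \frac{6}{-2} = 6 \left(- \frac{1}{2}\right) = -3$)
$\frac{P{\left(-59 \right)}}{5084} = - \frac{3}{5084}$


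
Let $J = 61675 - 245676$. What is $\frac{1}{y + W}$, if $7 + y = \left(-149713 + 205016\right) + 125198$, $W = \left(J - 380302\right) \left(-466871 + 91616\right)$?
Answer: $\frac{1}{211757702759} \approx 4.7224 \cdot 10^{-12}$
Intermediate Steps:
$J = -184001$
$W = 211757522265$ ($W = \left(-184001 - 380302\right) \left(-466871 + 91616\right) = \left(-564303\right) \left(-375255\right) = 211757522265$)
$y = 180494$ ($y = -7 + \left(\left(-149713 + 205016\right) + 125198\right) = -7 + \left(55303 + 125198\right) = -7 + 180501 = 180494$)
$\frac{1}{y + W} = \frac{1}{180494 + 211757522265} = \frac{1}{211757702759}$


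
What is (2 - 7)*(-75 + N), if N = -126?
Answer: 1005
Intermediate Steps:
(2 - 7)*(-75 + N) = (2 - 7)*(-75 - 126) = -5*(-201) = 1005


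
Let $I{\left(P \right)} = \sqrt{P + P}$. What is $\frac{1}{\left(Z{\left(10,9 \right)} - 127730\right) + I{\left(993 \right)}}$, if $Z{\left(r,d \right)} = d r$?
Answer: $- \frac{63820}{8145983807} - \frac{\sqrt{1986}}{16291967614} \approx -7.8373 \cdot 10^{-6}$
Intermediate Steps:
$I{\left(P \right)} = \sqrt{2} \sqrt{P}$ ($I{\left(P \right)} = \sqrt{2 P} = \sqrt{2} \sqrt{P}$)
$\frac{1}{\left(Z{\left(10,9 \right)} - 127730\right) + I{\left(993 \right)}} = \frac{1}{\left(9 \cdot 10 - 127730\right) + \sqrt{2} \sqrt{993}} = \frac{1}{\left(90 - 127730\right) + \sqrt{1986}} = \frac{1}{-127640 + \sqrt{1986}}$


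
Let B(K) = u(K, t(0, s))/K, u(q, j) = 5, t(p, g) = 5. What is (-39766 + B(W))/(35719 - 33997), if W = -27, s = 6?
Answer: -1073687/46494 ≈ -23.093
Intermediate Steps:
B(K) = 5/K
(-39766 + B(W))/(35719 - 33997) = (-39766 + 5/(-27))/(35719 - 33997) = (-39766 + 5*(-1/27))/1722 = (-39766 - 5/27)*(1/1722) = -1073687/27*1/1722 = -1073687/46494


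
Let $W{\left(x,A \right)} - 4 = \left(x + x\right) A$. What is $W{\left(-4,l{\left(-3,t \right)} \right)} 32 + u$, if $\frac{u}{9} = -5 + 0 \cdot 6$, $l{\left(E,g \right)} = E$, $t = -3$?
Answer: $851$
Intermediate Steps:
$W{\left(x,A \right)} = 4 + 2 A x$ ($W{\left(x,A \right)} = 4 + \left(x + x\right) A = 4 + 2 x A = 4 + 2 A x$)
$u = -45$ ($u = 9 \left(-5 + 0 \cdot 6\right) = 9 \left(-5 + 0\right) = 9 \left(-5\right) = -45$)
$W{\left(-4,l{\left(-3,t \right)} \right)} 32 + u = \left(4 + 2 \left(-3\right) \left(-4\right)\right) 32 - 45 = \left(4 + 24\right) 32 - 45 = 28 \cdot 32 - 45 = 896 - 45 = 851$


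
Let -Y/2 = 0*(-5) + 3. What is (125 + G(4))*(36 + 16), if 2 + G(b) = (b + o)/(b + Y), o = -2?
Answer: 6344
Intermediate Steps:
Y = -6 (Y = -2*(0*(-5) + 3) = -2*(0 + 3) = -2*3 = -6)
G(b) = -2 + (-2 + b)/(-6 + b) (G(b) = -2 + (b - 2)/(b - 6) = -2 + (-2 + b)/(-6 + b))
(125 + G(4))*(36 + 16) = (125 + (10 - 1*4)/(-6 + 4))*(36 + 16) = (125 + (10 - 4)/(-2))*52 = (125 - ½*6)*52 = (125 - 3)*52 = 122*52 = 6344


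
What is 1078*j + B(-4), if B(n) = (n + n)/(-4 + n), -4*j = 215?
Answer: -115883/2 ≈ -57942.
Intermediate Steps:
j = -215/4 (j = -1/4*215 = -215/4 ≈ -53.750)
B(n) = 2*n/(-4 + n) (B(n) = (2*n)/(-4 + n) = 2*n/(-4 + n))
1078*j + B(-4) = 1078*(-215/4) + 2*(-4)/(-4 - 4) = -115885/2 + 2*(-4)/(-8) = -115885/2 + 2*(-4)*(-1/8) = -115885/2 + 1 = -115883/2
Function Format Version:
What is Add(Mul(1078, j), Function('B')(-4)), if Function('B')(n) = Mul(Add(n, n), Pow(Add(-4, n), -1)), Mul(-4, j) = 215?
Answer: Rational(-115883, 2) ≈ -57942.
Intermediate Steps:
j = Rational(-215, 4) (j = Mul(Rational(-1, 4), 215) = Rational(-215, 4) ≈ -53.750)
Function('B')(n) = Mul(2, n, Pow(Add(-4, n), -1)) (Function('B')(n) = Mul(Mul(2, n), Pow(Add(-4, n), -1)) = Mul(2, n, Pow(Add(-4, n), -1)))
Add(Mul(1078, j), Function('B')(-4)) = Add(Mul(1078, Rational(-215, 4)), Mul(2, -4, Pow(Add(-4, -4), -1))) = Add(Rational(-115885, 2), Mul(2, -4, Pow(-8, -1))) = Add(Rational(-115885, 2), Mul(2, -4, Rational(-1, 8))) = Add(Rational(-115885, 2), 1) = Rational(-115883, 2)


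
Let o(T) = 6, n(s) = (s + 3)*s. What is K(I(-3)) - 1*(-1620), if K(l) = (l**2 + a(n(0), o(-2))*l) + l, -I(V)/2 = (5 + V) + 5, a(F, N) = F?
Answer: 1802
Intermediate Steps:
n(s) = s*(3 + s) (n(s) = (3 + s)*s = s*(3 + s))
I(V) = -20 - 2*V (I(V) = -2*((5 + V) + 5) = -2*(10 + V) = -20 - 2*V)
K(l) = l + l**2 (K(l) = (l**2 + (0*(3 + 0))*l) + l = (l**2 + (0*3)*l) + l = (l**2 + 0*l) + l = (l**2 + 0) + l = l**2 + l = l + l**2)
K(I(-3)) - 1*(-1620) = (-20 - 2*(-3))*(1 + (-20 - 2*(-3))) - 1*(-1620) = (-20 + 6)*(1 + (-20 + 6)) + 1620 = -14*(1 - 14) + 1620 = -14*(-13) + 1620 = 182 + 1620 = 1802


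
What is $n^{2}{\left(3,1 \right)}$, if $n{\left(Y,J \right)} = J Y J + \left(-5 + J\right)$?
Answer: $1$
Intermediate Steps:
$n{\left(Y,J \right)} = -5 + J + Y J^{2}$ ($n{\left(Y,J \right)} = Y J^{2} + \left(-5 + J\right) = -5 + J + Y J^{2}$)
$n^{2}{\left(3,1 \right)} = \left(-5 + 1 + 3 \cdot 1^{2}\right)^{2} = \left(-5 + 1 + 3 \cdot 1\right)^{2} = \left(-5 + 1 + 3\right)^{2} = \left(-1\right)^{2} = 1$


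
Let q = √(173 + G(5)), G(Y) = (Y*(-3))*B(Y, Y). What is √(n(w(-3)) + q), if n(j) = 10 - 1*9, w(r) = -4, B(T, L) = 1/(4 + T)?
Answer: √(9 + 3*√1542)/3 ≈ 3.7536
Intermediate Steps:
G(Y) = -3*Y/(4 + Y) (G(Y) = (Y*(-3))/(4 + Y) = (-3*Y)/(4 + Y) = -3*Y/(4 + Y))
n(j) = 1 (n(j) = 10 - 9 = 1)
q = √1542/3 (q = √(173 - 3*5/(4 + 5)) = √(173 - 3*5/9) = √(173 - 3*5*⅑) = √(173 - 5/3) = √(514/3) = √1542/3 ≈ 13.089)
√(n(w(-3)) + q) = √(1 + √1542/3)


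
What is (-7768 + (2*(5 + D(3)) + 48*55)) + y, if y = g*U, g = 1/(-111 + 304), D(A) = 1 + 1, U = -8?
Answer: -987010/193 ≈ -5114.0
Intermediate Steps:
D(A) = 2
g = 1/193 ≈ 0.0051813
y = -8/193 (y = (1/193)*(-8) = -8/193 ≈ -0.041451)
(-7768 + (2*(5 + D(3)) + 48*55)) + y = (-7768 + (2*(5 + 2) + 48*55)) - 8/193 = (-7768 + (2*7 + 2640)) - 8/193 = (-7768 + (14 + 2640)) - 8/193 = (-7768 + 2654) - 8/193 = -5114 - 8/193 = -987010/193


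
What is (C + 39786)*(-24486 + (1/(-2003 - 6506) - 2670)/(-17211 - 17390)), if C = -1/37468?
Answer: -10746683042895430156321/11031325150412 ≈ -9.7420e+8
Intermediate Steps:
C = -1/37468 (C = -1*1/37468 = -1/37468 ≈ -2.6689e-5)
(C + 39786)*(-24486 + (1/(-2003 - 6506) - 2670)/(-17211 - 17390)) = (-1/37468 + 39786)*(-24486 + (1/(-2003 - 6506) - 2670)/(-17211 - 17390)) = 1490701847*(-24486 + (1/(-8509) - 2670)/(-34601))/37468 = 1490701847*(-24486 + (-1/8509 - 2670)*(-1/34601))/37468 = 1490701847*(-24486 - 22719031/8509*(-1/34601))/37468 = 1490701847*(-24486 + 22719031/294419909)/37468 = (1490701847/37468)*(-7209143172743/294419909) = -10746683042895430156321/11031325150412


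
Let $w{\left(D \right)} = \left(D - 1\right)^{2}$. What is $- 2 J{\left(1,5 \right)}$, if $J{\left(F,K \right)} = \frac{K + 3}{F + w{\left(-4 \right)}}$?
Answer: $- \frac{8}{13} \approx -0.61539$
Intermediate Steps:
$w{\left(D \right)} = \left(-1 + D\right)^{2}$
$J{\left(F,K \right)} = \frac{3 + K}{25 + F}$ ($J{\left(F,K \right)} = \frac{K + 3}{F + \left(-1 - 4\right)^{2}} = \frac{3 + K}{F + \left(-5\right)^{2}} = \frac{3 + K}{F + 25} = \frac{3 + K}{25 + F}$)
$- 2 J{\left(1,5 \right)} = - 2 \frac{3 + 5}{25 + 1} = - 2 \cdot \frac{1}{26} \cdot 8 = \left(-2\right) \frac{4}{13} = - \frac{8}{13}$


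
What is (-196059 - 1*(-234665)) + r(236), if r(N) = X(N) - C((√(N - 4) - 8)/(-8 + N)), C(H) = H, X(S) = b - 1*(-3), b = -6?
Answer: 2200373/57 - √58/114 ≈ 38603.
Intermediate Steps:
X(S) = -3 (X(S) = -6 - 1*(-3) = -6 + 3 = -3)
r(N) = -3 - (-8 + √(-4 + N))/(-8 + N) (r(N) = -3 - (√(N - 4) - 8)/(-8 + N) = -3 - (√(-4 + N) - 8)/(-8 + N) = -3 - (-8 + √(-4 + N))/(-8 + N))
(-196059 - 1*(-234665)) + r(236) = (-196059 - 1*(-234665)) + (32 - √(-4 + 236) - 3*236)/(-8 + 236) = (-196059 + 234665) + (32 - √232 - 708)/228 = 38606 + (32 - 2*√58 - 708)/228 = 38606 + (-676 - 2*√58)/228 = 38606 + (-169/57 - √58/114) = 2200373/57 - √58/114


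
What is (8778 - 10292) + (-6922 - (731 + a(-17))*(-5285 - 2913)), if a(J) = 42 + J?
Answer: 6189252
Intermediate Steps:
(8778 - 10292) + (-6922 - (731 + a(-17))*(-5285 - 2913)) = (8778 - 10292) + (-6922 - (731 + (42 - 17))*(-5285 - 2913)) = -1514 + (-6922 - (731 + 25)*(-8198)) = -1514 + (-6922 - 756*(-8198)) = -1514 + (-6922 - 1*(-6197688)) = -1514 + (-6922 + 6197688) = -1514 + 6190766 = 6189252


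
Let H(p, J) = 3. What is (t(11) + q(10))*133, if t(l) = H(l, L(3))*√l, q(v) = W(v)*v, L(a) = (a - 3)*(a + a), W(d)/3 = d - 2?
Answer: 31920 + 399*√11 ≈ 33243.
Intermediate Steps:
W(d) = -6 + 3*d (W(d) = 3*(d - 2) = 3*(-2 + d) = -6 + 3*d)
L(a) = 2*a*(-3 + a) (L(a) = (-3 + a)*(2*a) = 2*a*(-3 + a))
q(v) = v*(-6 + 3*v) (q(v) = (-6 + 3*v)*v = v*(-6 + 3*v))
t(l) = 3*√l
(t(11) + q(10))*133 = (3*√11 + 3*10*(-2 + 10))*133 = (3*√11 + 3*10*8)*133 = (3*√11 + 240)*133 = (240 + 3*√11)*133 = 31920 + 399*√11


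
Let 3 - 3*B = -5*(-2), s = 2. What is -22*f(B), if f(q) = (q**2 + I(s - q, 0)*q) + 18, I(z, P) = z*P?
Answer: -4642/9 ≈ -515.78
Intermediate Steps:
B = -7/3 (B = 1 - (-5)*(-2)/3 = 1 - 1/3*10 = 1 - 10/3 = -7/3 ≈ -2.3333)
I(z, P) = P*z
f(q) = 18 + q**2 (f(q) = (q**2 + (0*(2 - q))*q) + 18 = (q**2 + 0*q) + 18 = (q**2 + 0) + 18 = q**2 + 18 = 18 + q**2)
-22*f(B) = -22*(18 + (-7/3)**2) = -22*(18 + 49/9) = -22*211/9 = -4642/9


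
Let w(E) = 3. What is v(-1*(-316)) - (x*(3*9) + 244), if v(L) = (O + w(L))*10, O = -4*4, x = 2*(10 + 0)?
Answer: -914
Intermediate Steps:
x = 20 (x = 2*10 = 20)
O = -16
v(L) = -130 (v(L) = (-16 + 3)*10 = -13*10 = -130)
v(-1*(-316)) - (x*(3*9) + 244) = -130 - (20*(3*9) + 244) = -130 - (20*27 + 244) = -130 - (540 + 244) = -130 - 1*784 = -130 - 784 = -914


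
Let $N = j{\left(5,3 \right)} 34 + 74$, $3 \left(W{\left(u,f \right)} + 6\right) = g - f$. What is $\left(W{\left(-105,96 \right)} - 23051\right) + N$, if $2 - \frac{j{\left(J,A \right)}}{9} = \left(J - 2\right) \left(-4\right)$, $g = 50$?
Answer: $- \frac{56143}{3} \approx -18714.0$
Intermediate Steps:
$W{\left(u,f \right)} = \frac{32}{3} - \frac{f}{3}$ ($W{\left(u,f \right)} = -6 + \frac{50 - f}{3} = -6 - \left(- \frac{50}{3} + \frac{f}{3}\right) = \frac{32}{3} - \frac{f}{3}$)
$j{\left(J,A \right)} = -54 + 36 J$ ($j{\left(J,A \right)} = 18 - 9 \left(J - 2\right) \left(-4\right) = 18 - 9 \left(-2 + J\right) \left(-4\right) = 18 - 9 \left(8 - 4 J\right) = 18 + \left(-72 + 36 J\right) = -54 + 36 J$)
$N = 4358$ ($N = \left(-54 + 36 \cdot 5\right) 34 + 74 = \left(-54 + 180\right) 34 + 74 = 126 \cdot 34 + 74 = 4284 + 74 = 4358$)
$\left(W{\left(-105,96 \right)} - 23051\right) + N = \left(\left(\frac{32}{3} - 32\right) - 23051\right) + 4358 = \left(- \frac{64}{3} - 23051\right) + 4358 = - \frac{69217}{3} + 4358 = - \frac{56143}{3}$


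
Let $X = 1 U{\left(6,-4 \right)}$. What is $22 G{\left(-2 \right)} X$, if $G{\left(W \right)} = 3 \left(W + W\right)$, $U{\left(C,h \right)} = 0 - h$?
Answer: $-1056$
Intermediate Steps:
$U{\left(C,h \right)} = - h$
$X = 4$ ($X = 1 \left(\left(-1\right) \left(-4\right)\right) = 1 \cdot 4 = 4$)
$G{\left(W \right)} = 6 W$ ($G{\left(W \right)} = 3 \cdot 2 W = 6 W$)
$22 G{\left(-2 \right)} X = 22 \cdot 6 \left(-2\right) 4 = 22 \left(-12\right) 4 = \left(-264\right) 4 = -1056$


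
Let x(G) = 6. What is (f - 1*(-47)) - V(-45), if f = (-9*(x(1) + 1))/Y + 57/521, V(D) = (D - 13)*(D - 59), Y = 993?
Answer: -1032111309/172451 ≈ -5985.0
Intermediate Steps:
V(D) = (-59 + D)*(-13 + D) (V(D) = (-13 + D)*(-59 + D) = (-59 + D)*(-13 + D))
f = 7926/172451 (f = -9*(6 + 1)/993 + 57/521 = -9*7*(1/993) + 57*(1/521) = -63*1/993 + 57/521 = -21/331 + 57/521 = 7926/172451 ≈ 0.045961)
(f - 1*(-47)) - V(-45) = (7926/172451 - 1*(-47)) - (767 + (-45)² - 72*(-45)) = (7926/172451 + 47) - (767 + 2025 + 3240) = 8113123/172451 - 1*6032 = 8113123/172451 - 6032 = -1032111309/172451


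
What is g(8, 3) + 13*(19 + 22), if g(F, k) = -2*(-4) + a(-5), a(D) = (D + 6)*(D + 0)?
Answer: 536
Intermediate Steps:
a(D) = D*(6 + D) (a(D) = (6 + D)*D = D*(6 + D))
g(F, k) = 3 (g(F, k) = -2*(-4) - 5*(6 - 5) = 8 - 5*1 = 8 - 5 = 3)
g(8, 3) + 13*(19 + 22) = 3 + 13*(19 + 22) = 3 + 13*41 = 3 + 533 = 536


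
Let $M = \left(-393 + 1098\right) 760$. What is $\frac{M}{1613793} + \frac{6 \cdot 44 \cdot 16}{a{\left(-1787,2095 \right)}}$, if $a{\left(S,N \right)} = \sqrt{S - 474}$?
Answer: $\frac{178600}{537931} - \frac{4224 i \sqrt{2261}}{2261} \approx 0.33201 - 88.833 i$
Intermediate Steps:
$M = 535800$ ($M = 705 \cdot 760 = 535800$)
$a{\left(S,N \right)} = \sqrt{-474 + S}$
$\frac{M}{1613793} + \frac{6 \cdot 44 \cdot 16}{a{\left(-1787,2095 \right)}} = \frac{535800}{1613793} + \frac{6 \cdot 44 \cdot 16}{\sqrt{-474 - 1787}} = 535800 \cdot \frac{1}{1613793} + \frac{264 \cdot 16}{\sqrt{-2261}} = \frac{178600}{537931} + \frac{4224}{i \sqrt{2261}} = \frac{178600}{537931} + 4224 \left(- \frac{i \sqrt{2261}}{2261}\right) = \frac{178600}{537931} - \frac{4224 i \sqrt{2261}}{2261}$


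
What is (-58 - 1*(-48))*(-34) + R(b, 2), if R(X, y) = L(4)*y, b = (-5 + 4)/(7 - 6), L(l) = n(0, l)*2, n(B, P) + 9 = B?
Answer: 304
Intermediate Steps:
n(B, P) = -9 + B
L(l) = -18 (L(l) = (-9 + 0)*2 = -9*2 = -18)
b = -1 (b = -1/1 = -1*1 = -1)
R(X, y) = -18*y
(-58 - 1*(-48))*(-34) + R(b, 2) = (-58 - 1*(-48))*(-34) - 18*2 = (-58 + 48)*(-34) - 36 = -10*(-34) - 36 = 340 - 36 = 304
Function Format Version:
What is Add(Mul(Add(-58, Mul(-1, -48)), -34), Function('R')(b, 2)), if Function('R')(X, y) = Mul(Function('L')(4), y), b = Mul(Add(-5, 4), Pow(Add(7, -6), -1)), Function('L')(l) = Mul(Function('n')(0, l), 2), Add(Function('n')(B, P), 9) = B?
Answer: 304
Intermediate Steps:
Function('n')(B, P) = Add(-9, B)
Function('L')(l) = -18 (Function('L')(l) = Mul(Add(-9, 0), 2) = Mul(-9, 2) = -18)
b = -1 (b = Mul(-1, Pow(1, -1)) = Mul(-1, 1) = -1)
Function('R')(X, y) = Mul(-18, y)
Add(Mul(Add(-58, Mul(-1, -48)), -34), Function('R')(b, 2)) = Add(Mul(Add(-58, Mul(-1, -48)), -34), Mul(-18, 2)) = Add(Mul(Add(-58, 48), -34), -36) = Add(Mul(-10, -34), -36) = Add(340, -36) = 304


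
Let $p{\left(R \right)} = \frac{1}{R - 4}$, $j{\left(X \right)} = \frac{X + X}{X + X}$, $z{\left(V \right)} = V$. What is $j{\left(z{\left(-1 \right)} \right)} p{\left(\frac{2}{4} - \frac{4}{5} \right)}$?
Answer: $- \frac{10}{43} \approx -0.23256$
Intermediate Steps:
$j{\left(X \right)} = 1$ ($j{\left(X \right)} = \frac{2 X}{2 X} = 2 X \frac{1}{2 X} = 1$)
$p{\left(R \right)} = \frac{1}{-4 + R}$
$j{\left(z{\left(-1 \right)} \right)} p{\left(\frac{2}{4} - \frac{4}{5} \right)} = 1 \frac{1}{-4 + \left(\frac{2}{4} - \frac{4}{5}\right)} = 1 \frac{1}{-4 + \left(2 \cdot \frac{1}{4} - \frac{4}{5}\right)} = 1 \frac{1}{-4 + \left(\frac{1}{2} - \frac{4}{5}\right)} = 1 \frac{1}{-4 - \frac{3}{10}} = 1 \frac{1}{- \frac{43}{10}} = 1 \left(- \frac{10}{43}\right) = - \frac{10}{43}$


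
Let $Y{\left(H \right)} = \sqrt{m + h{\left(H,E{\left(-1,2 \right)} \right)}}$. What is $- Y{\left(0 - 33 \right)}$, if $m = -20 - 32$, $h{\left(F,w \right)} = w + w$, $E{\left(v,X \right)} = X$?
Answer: $- 4 i \sqrt{3} \approx - 6.9282 i$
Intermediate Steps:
$h{\left(F,w \right)} = 2 w$
$m = -52$ ($m = -20 - 32 = -52$)
$Y{\left(H \right)} = 4 i \sqrt{3}$ ($Y{\left(H \right)} = \sqrt{-52 + 2 \cdot 2} = \sqrt{-52 + 4} = \sqrt{-48} = 4 i \sqrt{3}$)
$- Y{\left(0 - 33 \right)} = - 4 i \sqrt{3}$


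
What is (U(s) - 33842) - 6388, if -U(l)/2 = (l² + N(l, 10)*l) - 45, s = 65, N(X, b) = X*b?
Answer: -133090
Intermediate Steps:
U(l) = 90 - 22*l² (U(l) = -2*((l² + (l*10)*l) - 45) = -2*((l² + (10*l)*l) - 45) = -2*((l² + 10*l²) - 45) = -2*(11*l² - 45) = -2*(-45 + 11*l²) = 90 - 22*l²)
(U(s) - 33842) - 6388 = ((90 - 22*65²) - 33842) - 6388 = ((90 - 22*4225) - 33842) - 6388 = ((90 - 92950) - 33842) - 6388 = (-92860 - 33842) - 6388 = -126702 - 6388 = -133090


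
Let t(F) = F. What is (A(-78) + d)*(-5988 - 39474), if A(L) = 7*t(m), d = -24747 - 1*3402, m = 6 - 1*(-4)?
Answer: 1276527498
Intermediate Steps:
m = 10 (m = 6 + 4 = 10)
d = -28149 (d = -24747 - 3402 = -28149)
A(L) = 70 (A(L) = 7*10 = 70)
(A(-78) + d)*(-5988 - 39474) = (70 - 28149)*(-5988 - 39474) = -28079*(-45462) = 1276527498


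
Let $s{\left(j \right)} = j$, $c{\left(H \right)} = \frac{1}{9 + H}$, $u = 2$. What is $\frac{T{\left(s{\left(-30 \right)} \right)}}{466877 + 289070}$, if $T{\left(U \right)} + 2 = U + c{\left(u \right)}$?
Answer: $- \frac{351}{8315417} \approx -4.2211 \cdot 10^{-5}$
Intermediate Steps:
$T{\left(U \right)} = - \frac{21}{11} + U$ ($T{\left(U \right)} = -2 + \left(U + \frac{1}{9 + 2}\right) = -2 + \left(U + \frac{1}{11}\right) = -2 + \left(\frac{1}{11} + U\right) = - \frac{21}{11} + U$)
$\frac{T{\left(s{\left(-30 \right)} \right)}}{466877 + 289070} = \frac{- \frac{21}{11} - 30}{466877 + 289070} = - \frac{351}{11 \cdot 755947} = \left(- \frac{351}{11}\right) \frac{1}{755947} = - \frac{351}{8315417}$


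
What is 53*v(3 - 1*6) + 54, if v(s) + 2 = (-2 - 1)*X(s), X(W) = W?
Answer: 425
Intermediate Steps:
v(s) = -2 - 3*s (v(s) = -2 + (-2 - 1)*s = -2 - 3*s)
53*v(3 - 1*6) + 54 = 53*(-2 - 3*(3 - 1*6)) + 54 = 53*(-2 - 3*(3 - 6)) + 54 = 53*(-2 - 3*(-3)) + 54 = 53*(-2 + 9) + 54 = 53*7 + 54 = 371 + 54 = 425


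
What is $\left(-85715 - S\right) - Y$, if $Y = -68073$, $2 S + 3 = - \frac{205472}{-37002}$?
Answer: $- \frac{652836517}{37002} \approx -17643.0$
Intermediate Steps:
$S = \frac{47233}{37002}$ ($S = - \frac{3}{2} + \frac{\left(-205472\right) \frac{1}{-37002}}{2} = - \frac{3}{2} + \frac{\left(-205472\right) \left(- \frac{1}{37002}\right)}{2} = - \frac{3}{2} + \frac{1}{2} \cdot \frac{102736}{18501} = - \frac{3}{2} + \frac{51368}{18501} = \frac{47233}{37002} \approx 1.2765$)
$\left(-85715 - S\right) - Y = \left(-85715 - \frac{47233}{37002}\right) - -68073 = \left(-85715 - \frac{47233}{37002}\right) + 68073 = - \frac{3171673663}{37002} + 68073 = - \frac{652836517}{37002}$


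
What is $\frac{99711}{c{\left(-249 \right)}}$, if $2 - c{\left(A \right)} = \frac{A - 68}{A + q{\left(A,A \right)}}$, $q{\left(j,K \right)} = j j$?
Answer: $\frac{6157353672}{123821} \approx 49728.0$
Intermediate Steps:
$q{\left(j,K \right)} = j^{2}$
$c{\left(A \right)} = 2 - \frac{-68 + A}{A + A^{2}}$ ($c{\left(A \right)} = 2 - \frac{A - 68}{A + A^{2}} = 2 - \frac{-68 + A}{A + A^{2}}$)
$\frac{99711}{c{\left(-249 \right)}} = \frac{99711}{\frac{1}{-249} \frac{1}{1 - 249} \left(68 - 249 + 2 \left(-249\right)^{2}\right)} = \frac{99711}{\left(- \frac{1}{249}\right) \frac{1}{-248} \left(68 - 249 + 2 \cdot 62001\right)} = \frac{99711}{\left(- \frac{1}{249}\right) \left(- \frac{1}{248}\right) \left(68 - 249 + 124002\right)} = \frac{99711}{\left(- \frac{1}{249}\right) \left(- \frac{1}{248}\right) 123821} = \frac{99711}{\frac{123821}{61752}} = 99711 \cdot \frac{61752}{123821} = \frac{6157353672}{123821}$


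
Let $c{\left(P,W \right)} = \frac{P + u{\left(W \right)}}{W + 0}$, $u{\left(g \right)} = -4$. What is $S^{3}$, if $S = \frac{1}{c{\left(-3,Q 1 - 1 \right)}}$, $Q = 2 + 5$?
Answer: $- \frac{216}{343} \approx -0.62974$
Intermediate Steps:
$Q = 7$
$c{\left(P,W \right)} = \frac{-4 + P}{W}$ ($c{\left(P,W \right)} = \frac{P - 4}{W + 0} = \frac{-4 + P}{W}$)
$S = - \frac{6}{7}$ ($S = \frac{1}{\frac{1}{7 \cdot 1 - 1} \left(-4 - 3\right)} = \frac{1}{\frac{1}{7 - 1} \left(-7\right)} = \frac{1}{\frac{1}{6} \left(-7\right)} = \frac{1}{- \frac{7}{6}} = - \frac{6}{7} \approx -0.85714$)
$S^{3} = \left(- \frac{6}{7}\right)^{3} = - \frac{216}{343}$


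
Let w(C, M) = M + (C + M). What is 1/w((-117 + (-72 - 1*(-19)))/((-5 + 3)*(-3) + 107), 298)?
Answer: 113/67178 ≈ 0.0016821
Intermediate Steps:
w(C, M) = C + 2*M
1/w((-117 + (-72 - 1*(-19)))/((-5 + 3)*(-3) + 107), 298) = 1/((-117 + (-72 - 1*(-19)))/((-5 + 3)*(-3) + 107) + 2*298) = 1/((-117 + (-72 + 19))/(-2*(-3) + 107) + 596) = 1/((-117 - 53)/(6 + 107) + 596) = 1/(-170/113 + 596) = 1/(67178/113) = 113/67178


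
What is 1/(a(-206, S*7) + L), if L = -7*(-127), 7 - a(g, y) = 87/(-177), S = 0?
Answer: 59/52893 ≈ 0.0011155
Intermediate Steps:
a(g, y) = 442/59 (a(g, y) = 7 - 87/(-177) = 7 - 87*(-1)/177 = 7 - 1*(-29/59) = 7 + 29/59 = 442/59)
L = 889
1/(a(-206, S*7) + L) = 1/(442/59 + 889) = 1/(52893/59) = 59/52893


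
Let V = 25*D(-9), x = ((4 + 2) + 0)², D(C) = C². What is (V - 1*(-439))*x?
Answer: 88704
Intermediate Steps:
x = 36 (x = (6 + 0)² = 6² = 36)
V = 2025 (V = 25*(-9)² = 25*81 = 2025)
(V - 1*(-439))*x = (2025 - 1*(-439))*36 = (2025 + 439)*36 = 2464*36 = 88704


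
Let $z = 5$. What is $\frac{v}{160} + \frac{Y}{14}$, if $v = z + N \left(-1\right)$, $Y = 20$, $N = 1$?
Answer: $\frac{407}{280} \approx 1.4536$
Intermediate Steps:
$v = 4$ ($v = 5 + 1 \left(-1\right) = 5 - 1 = 4$)
$\frac{v}{160} + \frac{Y}{14} = \frac{4}{160} + \frac{20}{14} = 4 \cdot \frac{1}{160} + 20 \cdot \frac{1}{14} = \frac{1}{40} + \frac{10}{7} = \frac{407}{280}$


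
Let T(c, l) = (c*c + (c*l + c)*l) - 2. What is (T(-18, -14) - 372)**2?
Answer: 11062276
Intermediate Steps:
T(c, l) = -2 + c**2 + l*(c + c*l) (T(c, l) = (c**2 + (c + c*l)*l) - 2 = (c**2 + l*(c + c*l)) - 2 = -2 + c**2 + l*(c + c*l))
(T(-18, -14) - 372)**2 = ((-2 + (-18)**2 - 18*(-14) - 18*(-14)**2) - 372)**2 = ((-2 + 324 + 252 - 18*196) - 372)**2 = ((-2 + 324 + 252 - 3528) - 372)**2 = (-2954 - 372)**2 = (-3326)**2 = 11062276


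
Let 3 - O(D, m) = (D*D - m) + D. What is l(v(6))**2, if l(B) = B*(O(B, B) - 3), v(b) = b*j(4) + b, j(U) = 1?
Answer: 2985984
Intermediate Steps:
O(D, m) = 3 + m - D - D**2 (O(D, m) = 3 - ((D*D - m) + D) = 3 - ((D**2 - m) + D) = 3 - (D + D**2 - m) = 3 + (m - D - D**2) = 3 + m - D - D**2)
v(b) = 2*b (v(b) = b*1 + b = b + b = 2*b)
l(B) = -B**3 (l(B) = B*((3 + B - B - B**2) - 3) = B*((3 - B**2) - 3) = B*(-B**2) = -B**3)
l(v(6))**2 = (-(2*6)**3)**2 = (-1*12**3)**2 = (-1*1728)**2 = (-1728)**2 = 2985984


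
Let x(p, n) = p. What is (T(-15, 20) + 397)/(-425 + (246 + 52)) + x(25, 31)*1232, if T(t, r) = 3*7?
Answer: 3911182/127 ≈ 30797.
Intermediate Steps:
T(t, r) = 21
(T(-15, 20) + 397)/(-425 + (246 + 52)) + x(25, 31)*1232 = (21 + 397)/(-425 + (246 + 52)) + 25*1232 = 418/(-425 + 298) + 30800 = 418/(-127) + 30800 = 418*(-1/127) + 30800 = -418/127 + 30800 = 3911182/127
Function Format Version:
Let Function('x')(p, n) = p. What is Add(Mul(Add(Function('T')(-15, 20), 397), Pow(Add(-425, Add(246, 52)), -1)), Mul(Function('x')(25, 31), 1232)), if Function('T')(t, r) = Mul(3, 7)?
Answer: Rational(3911182, 127) ≈ 30797.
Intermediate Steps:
Function('T')(t, r) = 21
Add(Mul(Add(Function('T')(-15, 20), 397), Pow(Add(-425, Add(246, 52)), -1)), Mul(Function('x')(25, 31), 1232)) = Add(Mul(Add(21, 397), Pow(Add(-425, Add(246, 52)), -1)), Mul(25, 1232)) = Add(Mul(418, Pow(Add(-425, 298), -1)), 30800) = Add(Mul(418, Pow(-127, -1)), 30800) = Add(Mul(418, Rational(-1, 127)), 30800) = Add(Rational(-418, 127), 30800) = Rational(3911182, 127)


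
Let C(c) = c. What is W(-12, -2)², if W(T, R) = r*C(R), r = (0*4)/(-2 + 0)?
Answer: 0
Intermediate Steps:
r = 0 (r = 0/(-2) = 0*(-½) = 0)
W(T, R) = 0 (W(T, R) = 0*R = 0)
W(-12, -2)² = 0² = 0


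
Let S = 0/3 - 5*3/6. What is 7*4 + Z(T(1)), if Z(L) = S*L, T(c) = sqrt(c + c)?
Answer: 28 - 5*sqrt(2)/2 ≈ 24.464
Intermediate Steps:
S = -5/2 (S = 0*(1/3) - 15*1/6 = 0 - 5/2 = -5/2 ≈ -2.5000)
T(c) = sqrt(2)*sqrt(c) (T(c) = sqrt(2*c) = sqrt(2)*sqrt(c))
Z(L) = -5*L/2
7*4 + Z(T(1)) = 7*4 - 5*sqrt(2)*sqrt(1)/2 = 28 - 5*sqrt(2)/2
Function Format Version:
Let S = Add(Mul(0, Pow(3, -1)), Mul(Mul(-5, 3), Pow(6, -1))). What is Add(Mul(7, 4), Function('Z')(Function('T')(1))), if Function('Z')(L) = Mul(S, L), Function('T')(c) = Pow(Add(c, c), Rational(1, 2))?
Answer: Add(28, Mul(Rational(-5, 2), Pow(2, Rational(1, 2)))) ≈ 24.464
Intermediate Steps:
S = Rational(-5, 2) (S = Add(Mul(0, Rational(1, 3)), Mul(-15, Rational(1, 6))) = Add(0, Rational(-5, 2)) = Rational(-5, 2) ≈ -2.5000)
Function('T')(c) = Mul(Pow(2, Rational(1, 2)), Pow(c, Rational(1, 2))) (Function('T')(c) = Pow(Mul(2, c), Rational(1, 2)) = Mul(Pow(2, Rational(1, 2)), Pow(c, Rational(1, 2))))
Function('Z')(L) = Mul(Rational(-5, 2), L)
Add(Mul(7, 4), Function('Z')(Function('T')(1))) = Add(Mul(7, 4), Mul(Rational(-5, 2), Mul(Pow(2, Rational(1, 2)), Pow(1, Rational(1, 2))))) = Add(28, Mul(Rational(-5, 2), Mul(Pow(2, Rational(1, 2)), 1))) = Add(28, Mul(Rational(-5, 2), Pow(2, Rational(1, 2))))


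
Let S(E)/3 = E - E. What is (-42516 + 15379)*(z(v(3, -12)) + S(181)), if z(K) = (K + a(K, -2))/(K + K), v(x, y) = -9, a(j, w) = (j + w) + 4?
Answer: -217096/9 ≈ -24122.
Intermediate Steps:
S(E) = 0 (S(E) = 3*(E - E) = 3*0 = 0)
a(j, w) = 4 + j + w
z(K) = (2 + 2*K)/(2*K) (z(K) = (K + (4 + K - 2))/(K + K) = (K + (2 + K))/((2*K)) = (2 + 2*K)*(1/(2*K)) = (2 + 2*K)/(2*K))
(-42516 + 15379)*(z(v(3, -12)) + S(181)) = (-42516 + 15379)*((1 - 9)/(-9) + 0) = -27137*(-1/9*(-8) + 0) = -27137*(8/9 + 0) = -27137*8/9 = -217096/9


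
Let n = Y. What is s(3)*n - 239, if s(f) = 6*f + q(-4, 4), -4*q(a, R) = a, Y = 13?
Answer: 8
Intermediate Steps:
q(a, R) = -a/4
n = 13
s(f) = 1 + 6*f (s(f) = 6*f - ¼*(-4) = 6*f + 1 = 1 + 6*f)
s(3)*n - 239 = (1 + 6*3)*13 - 239 = (1 + 18)*13 - 239 = 19*13 - 239 = 247 - 239 = 8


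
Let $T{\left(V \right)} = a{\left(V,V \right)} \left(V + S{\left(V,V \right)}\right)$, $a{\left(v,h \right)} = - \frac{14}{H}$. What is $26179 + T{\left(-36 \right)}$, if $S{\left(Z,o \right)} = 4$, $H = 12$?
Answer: $\frac{78649}{3} \approx 26216.0$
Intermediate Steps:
$a{\left(v,h \right)} = - \frac{7}{6}$ ($a{\left(v,h \right)} = - \frac{14}{12} = \left(-14\right) \frac{1}{12} = - \frac{7}{6}$)
$T{\left(V \right)} = - \frac{14}{3} - \frac{7 V}{6}$ ($T{\left(V \right)} = - \frac{7 \left(V + 4\right)}{6} = - \frac{7 \left(4 + V\right)}{6} = - \frac{14}{3} - \frac{7 V}{6}$)
$26179 + T{\left(-36 \right)} = 26179 - - \frac{112}{3} = 26179 + \left(- \frac{14}{3} + 42\right) = 26179 + \frac{112}{3} = \frac{78649}{3}$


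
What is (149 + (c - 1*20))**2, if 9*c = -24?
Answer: 143641/9 ≈ 15960.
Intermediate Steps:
c = -8/3 (c = (1/9)*(-24) = -8/3 ≈ -2.6667)
(149 + (c - 1*20))**2 = (149 + (-8/3 - 1*20))**2 = (149 + (-8/3 - 20))**2 = (149 - 68/3)**2 = (379/3)**2 = 143641/9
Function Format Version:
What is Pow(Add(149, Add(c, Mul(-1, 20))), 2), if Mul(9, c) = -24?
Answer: Rational(143641, 9) ≈ 15960.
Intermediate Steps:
c = Rational(-8, 3) (c = Mul(Rational(1, 9), -24) = Rational(-8, 3) ≈ -2.6667)
Pow(Add(149, Add(c, Mul(-1, 20))), 2) = Pow(Add(149, Add(Rational(-8, 3), Mul(-1, 20))), 2) = Pow(Add(149, Add(Rational(-8, 3), -20)), 2) = Pow(Add(149, Rational(-68, 3)), 2) = Pow(Rational(379, 3), 2) = Rational(143641, 9)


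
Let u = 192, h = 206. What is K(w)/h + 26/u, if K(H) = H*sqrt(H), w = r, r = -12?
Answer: 13/96 - 12*I*sqrt(3)/103 ≈ 0.13542 - 0.20179*I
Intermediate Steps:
w = -12
K(H) = H**(3/2)
K(w)/h + 26/u = (-12)**(3/2)/206 + 26/192 = -24*I*sqrt(3)*(1/206) + 26*(1/192) = -12*I*sqrt(3)/103 + 13/96 = 13/96 - 12*I*sqrt(3)/103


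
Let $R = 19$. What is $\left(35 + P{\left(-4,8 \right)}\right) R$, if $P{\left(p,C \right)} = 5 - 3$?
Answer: $703$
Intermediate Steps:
$P{\left(p,C \right)} = 2$
$\left(35 + P{\left(-4,8 \right)}\right) R = \left(35 + 2\right) 19 = 37 \cdot 19 = 703$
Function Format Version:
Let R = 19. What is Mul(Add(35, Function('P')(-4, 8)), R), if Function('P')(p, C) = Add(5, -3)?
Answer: 703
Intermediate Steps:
Function('P')(p, C) = 2
Mul(Add(35, Function('P')(-4, 8)), R) = Mul(Add(35, 2), 19) = Mul(37, 19) = 703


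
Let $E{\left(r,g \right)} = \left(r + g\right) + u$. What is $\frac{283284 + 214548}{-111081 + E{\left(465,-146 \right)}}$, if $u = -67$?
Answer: $- \frac{165944}{36943} \approx -4.4919$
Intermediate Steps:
$E{\left(r,g \right)} = -67 + g + r$ ($E{\left(r,g \right)} = \left(r + g\right) - 67 = \left(g + r\right) - 67 = -67 + g + r$)
$\frac{283284 + 214548}{-111081 + E{\left(465,-146 \right)}} = \frac{283284 + 214548}{-111081 - -252} = \frac{497832}{-111081 + 252} = \frac{497832}{-110829} = 497832 \left(- \frac{1}{110829}\right) = - \frac{165944}{36943}$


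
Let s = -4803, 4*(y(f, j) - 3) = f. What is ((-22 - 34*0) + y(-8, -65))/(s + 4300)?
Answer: 21/503 ≈ 0.041749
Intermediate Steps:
y(f, j) = 3 + f/4
((-22 - 34*0) + y(-8, -65))/(s + 4300) = ((-22 - 34*0) + (3 + (¼)*(-8)))/(-4803 + 4300) = ((-22 + 0) + (3 - 2))/(-503) = (-22 + 1)*(-1/503) = -21*(-1/503) = 21/503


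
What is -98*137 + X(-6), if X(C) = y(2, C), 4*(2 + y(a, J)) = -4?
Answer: -13429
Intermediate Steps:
y(a, J) = -3 (y(a, J) = -2 + (¼)*(-4) = -2 - 1 = -3)
X(C) = -3
-98*137 + X(-6) = -98*137 - 3 = -13426 - 3 = -13429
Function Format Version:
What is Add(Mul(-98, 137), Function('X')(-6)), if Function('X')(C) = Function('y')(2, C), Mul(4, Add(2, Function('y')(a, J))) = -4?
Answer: -13429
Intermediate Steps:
Function('y')(a, J) = -3 (Function('y')(a, J) = Add(-2, Mul(Rational(1, 4), -4)) = Add(-2, -1) = -3)
Function('X')(C) = -3
Add(Mul(-98, 137), Function('X')(-6)) = Add(Mul(-98, 137), -3) = Add(-13426, -3) = -13429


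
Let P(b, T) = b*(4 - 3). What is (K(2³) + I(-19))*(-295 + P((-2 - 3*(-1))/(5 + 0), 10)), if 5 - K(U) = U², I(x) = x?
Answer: 114972/5 ≈ 22994.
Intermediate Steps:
K(U) = 5 - U²
P(b, T) = b (P(b, T) = b*1 = b)
(K(2³) + I(-19))*(-295 + P((-2 - 3*(-1))/(5 + 0), 10)) = ((5 - (2³)²) - 19)*(-295 + (-2 - 3*(-1))/(5 + 0)) = ((5 - 1*8²) - 19)*(-295 + (-2 + 3)/5) = ((5 - 1*64) - 19)*(-295 + 1*(⅕)) = ((5 - 64) - 19)*(-295 + ⅕) = (-59 - 19)*(-1474/5) = -78*(-1474/5) = 114972/5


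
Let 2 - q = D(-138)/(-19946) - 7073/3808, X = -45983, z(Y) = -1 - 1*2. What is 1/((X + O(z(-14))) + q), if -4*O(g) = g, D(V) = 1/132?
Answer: -1253247072/57622285893895 ≈ -2.1749e-5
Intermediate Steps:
z(Y) = -3 (z(Y) = -1 - 2 = -3)
D(V) = 1/132
O(g) = -g/4
q = 4834282577/1253247072 (q = 2 - ((1/132)/(-19946) - 7073/3808) = 2 - ((1/132)*(-1/19946) - 7073*1/3808) = 2 - (-1/2632872 - 7073/3808) = 2 - 1*(-2327788433/1253247072) = 2 + 2327788433/1253247072 = 4834282577/1253247072 ≈ 3.8574)
1/((X + O(z(-14))) + q) = 1/((-45983 - 1/4*(-3)) + 4834282577/1253247072) = 1/((-45983 + 3/4) + 4834282577/1253247072) = 1/(-183929/4 + 4834282577/1253247072) = 1/(-57622285893895/1253247072) = -1253247072/57622285893895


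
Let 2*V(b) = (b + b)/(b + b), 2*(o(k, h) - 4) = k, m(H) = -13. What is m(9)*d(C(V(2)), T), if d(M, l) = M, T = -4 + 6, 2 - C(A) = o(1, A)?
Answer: 65/2 ≈ 32.500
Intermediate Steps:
o(k, h) = 4 + k/2
V(b) = 1/2 (V(b) = ((b + b)/(b + b))/2 = ((2*b)/((2*b)))/2 = ((2*b)*(1/(2*b)))/2 = (1/2)*1 = 1/2)
C(A) = -5/2 (C(A) = 2 - (4 + (1/2)*1) = 2 - (4 + 1/2) = 2 - 1*9/2 = 2 - 9/2 = -5/2)
T = 2
m(9)*d(C(V(2)), T) = -13*(-5/2) = 65/2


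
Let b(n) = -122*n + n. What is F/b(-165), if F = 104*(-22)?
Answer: -208/1815 ≈ -0.11460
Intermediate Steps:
b(n) = -121*n
F = -2288
F/b(-165) = -2288/((-121*(-165))) = -2288/19965 = -2288*1/19965 = -208/1815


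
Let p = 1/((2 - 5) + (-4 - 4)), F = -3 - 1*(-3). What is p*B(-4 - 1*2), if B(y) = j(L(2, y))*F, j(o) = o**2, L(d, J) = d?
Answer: 0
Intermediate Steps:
F = 0 (F = -3 + 3 = 0)
B(y) = 0 (B(y) = 2**2*0 = 4*0 = 0)
p = -1/11 (p = 1/(-3 - 8) = 1/(-11) = -1/11 ≈ -0.090909)
p*B(-4 - 1*2) = -1/11*0 = 0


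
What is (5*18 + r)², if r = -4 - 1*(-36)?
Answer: 14884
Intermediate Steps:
r = 32 (r = -4 + 36 = 32)
(5*18 + r)² = (5*18 + 32)² = (90 + 32)² = 122² = 14884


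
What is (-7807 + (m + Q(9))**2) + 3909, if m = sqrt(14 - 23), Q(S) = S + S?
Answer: -3583 + 108*I ≈ -3583.0 + 108.0*I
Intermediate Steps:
Q(S) = 2*S
m = 3*I (m = sqrt(-9) = 3*I ≈ 3.0*I)
(-7807 + (m + Q(9))**2) + 3909 = (-7807 + (3*I + 2*9)**2) + 3909 = (-7807 + (3*I + 18)**2) + 3909 = (-7807 + (18 + 3*I)**2) + 3909 = -3898 + (18 + 3*I)**2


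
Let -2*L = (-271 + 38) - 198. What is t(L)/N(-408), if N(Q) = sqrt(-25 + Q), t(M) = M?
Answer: -431*I*sqrt(433)/866 ≈ -10.356*I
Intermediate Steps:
L = 431/2 (L = -((-271 + 38) - 198)/2 = -(-233 - 198)/2 = -1/2*(-431) = 431/2 ≈ 215.50)
t(L)/N(-408) = 431/(2*(sqrt(-25 - 408))) = 431/(2*(sqrt(-433))) = 431/(2*((I*sqrt(433)))) = 431*(-I*sqrt(433)/433)/2 = -431*I*sqrt(433)/866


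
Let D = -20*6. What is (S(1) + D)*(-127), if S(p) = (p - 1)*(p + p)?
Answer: 15240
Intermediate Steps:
D = -120
S(p) = 2*p*(-1 + p) (S(p) = (-1 + p)*(2*p) = 2*p*(-1 + p))
(S(1) + D)*(-127) = (2*1*(-1 + 1) - 120)*(-127) = (2*1*0 - 120)*(-127) = (0 - 120)*(-127) = -120*(-127) = 15240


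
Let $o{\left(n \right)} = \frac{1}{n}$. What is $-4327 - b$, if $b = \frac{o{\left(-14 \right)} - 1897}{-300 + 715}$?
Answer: $- \frac{25113311}{5810} \approx -4322.4$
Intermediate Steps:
$b = - \frac{26559}{5810}$ ($b = \frac{\frac{1}{-14} - 1897}{-300 + 715} = \frac{- \frac{1}{14} - 1897}{415} = \left(- \frac{26559}{14}\right) \frac{1}{415} = - \frac{26559}{5810} \approx -4.5713$)
$-4327 - b = -4327 - - \frac{26559}{5810} = -4327 + \frac{26559}{5810} = - \frac{25113311}{5810}$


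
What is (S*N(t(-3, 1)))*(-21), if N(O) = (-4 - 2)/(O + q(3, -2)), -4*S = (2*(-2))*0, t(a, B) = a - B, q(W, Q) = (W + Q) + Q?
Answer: 0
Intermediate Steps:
q(W, Q) = W + 2*Q (q(W, Q) = (Q + W) + Q = W + 2*Q)
S = 0 (S = -2*(-2)*0/4 = -(-1)*0 = -¼*0 = 0)
N(O) = -6/(-1 + O) (N(O) = (-4 - 2)/(O + (3 + 2*(-2))) = -6/(O + (3 - 4)) = -6/(O - 1) = -6/(-1 + O))
(S*N(t(-3, 1)))*(-21) = (0*(-6/(-1 + (-3 - 1*1))))*(-21) = (0*(-6/(-1 + (-3 - 1))))*(-21) = (0*(-6/(-1 - 4)))*(-21) = (0*(-6/(-5)))*(-21) = (0*(-6*(-⅕)))*(-21) = (0*(6/5))*(-21) = 0*(-21) = 0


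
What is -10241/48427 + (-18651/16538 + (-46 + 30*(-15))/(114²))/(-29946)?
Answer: -16475322312483235/77921819516136204 ≈ -0.21143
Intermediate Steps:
-10241/48427 + (-18651/16538 + (-46 + 30*(-15))/(114²))/(-29946) = -10241*1/48427 + (-18651*1/16538 + (-46 - 450)/12996)*(-1/29946) = -10241/48427 + (-18651/16538 - 496*1/12996)*(-1/29946) = -10241/48427 + (-18651/16538 - 124/3249)*(-1/29946) = -10241/48427 - 62647811/53731962*(-1/29946) = -10241/48427 + 62647811/1609057334052 = -16475322312483235/77921819516136204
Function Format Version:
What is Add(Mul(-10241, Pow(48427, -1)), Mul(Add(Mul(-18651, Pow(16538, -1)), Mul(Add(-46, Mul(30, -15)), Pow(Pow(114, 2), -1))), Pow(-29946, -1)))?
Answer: Rational(-16475322312483235, 77921819516136204) ≈ -0.21143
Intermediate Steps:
Add(Mul(-10241, Pow(48427, -1)), Mul(Add(Mul(-18651, Pow(16538, -1)), Mul(Add(-46, Mul(30, -15)), Pow(Pow(114, 2), -1))), Pow(-29946, -1))) = Add(Mul(-10241, Rational(1, 48427)), Mul(Add(Mul(-18651, Rational(1, 16538)), Mul(Add(-46, -450), Pow(12996, -1))), Rational(-1, 29946))) = Add(Rational(-10241, 48427), Mul(Add(Rational(-18651, 16538), Mul(-496, Rational(1, 12996))), Rational(-1, 29946))) = Add(Rational(-10241, 48427), Mul(Add(Rational(-18651, 16538), Rational(-124, 3249)), Rational(-1, 29946))) = Add(Rational(-10241, 48427), Mul(Rational(-62647811, 53731962), Rational(-1, 29946))) = Add(Rational(-10241, 48427), Rational(62647811, 1609057334052)) = Rational(-16475322312483235, 77921819516136204)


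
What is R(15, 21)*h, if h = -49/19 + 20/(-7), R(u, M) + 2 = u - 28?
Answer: 10845/133 ≈ 81.541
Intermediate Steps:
R(u, M) = -30 + u (R(u, M) = -2 + (u - 28) = -2 + (-28 + u) = -30 + u)
h = -723/133 (h = -49*1/19 + 20*(-1/7) = -49/19 - 20/7 = -723/133 ≈ -5.4361)
R(15, 21)*h = (-30 + 15)*(-723/133) = -15*(-723/133) = 10845/133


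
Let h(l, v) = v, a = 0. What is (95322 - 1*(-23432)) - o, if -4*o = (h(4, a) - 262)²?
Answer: 135915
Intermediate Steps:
o = -17161 (o = -(0 - 262)²/4 = -¼*(-262)² = -¼*68644 = -17161)
(95322 - 1*(-23432)) - o = (95322 - 1*(-23432)) - 1*(-17161) = (95322 + 23432) + 17161 = 118754 + 17161 = 135915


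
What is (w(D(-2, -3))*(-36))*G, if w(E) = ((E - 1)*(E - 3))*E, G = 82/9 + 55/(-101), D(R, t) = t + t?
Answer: 11773944/101 ≈ 1.1657e+5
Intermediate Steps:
D(R, t) = 2*t
G = 7787/909 (G = 82*(⅑) + 55*(-1/101) = 82/9 - 55/101 = 7787/909 ≈ 8.5666)
w(E) = E*(-1 + E)*(-3 + E) (w(E) = ((-1 + E)*(-3 + E))*E = E*(-1 + E)*(-3 + E))
(w(D(-2, -3))*(-36))*G = (((2*(-3))*(3 + (2*(-3))² - 8*(-3)))*(-36))*(7787/909) = (-6*(3 + (-6)² - 4*(-6))*(-36))*(7787/909) = (-6*(3 + 36 + 24)*(-36))*(7787/909) = (-6*63*(-36))*(7787/909) = -378*(-36)*(7787/909) = 13608*(7787/909) = 11773944/101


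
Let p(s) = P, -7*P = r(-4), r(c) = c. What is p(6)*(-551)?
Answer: -2204/7 ≈ -314.86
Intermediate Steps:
P = 4/7 (P = -⅐*(-4) = 4/7 ≈ 0.57143)
p(s) = 4/7
p(6)*(-551) = (4/7)*(-551) = -2204/7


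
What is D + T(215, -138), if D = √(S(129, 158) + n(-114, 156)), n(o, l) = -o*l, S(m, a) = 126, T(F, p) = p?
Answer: -138 + 3*√1990 ≈ -4.1718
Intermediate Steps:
n(o, l) = -l*o
D = 3*√1990 (D = √(126 - 1*156*(-114)) = √(126 + 17784) = √17910 = 3*√1990 ≈ 133.83)
D + T(215, -138) = 3*√1990 - 138 = -138 + 3*√1990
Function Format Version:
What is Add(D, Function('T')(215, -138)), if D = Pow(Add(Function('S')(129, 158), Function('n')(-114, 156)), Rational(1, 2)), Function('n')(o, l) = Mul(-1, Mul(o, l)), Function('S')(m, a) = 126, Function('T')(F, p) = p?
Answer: Add(-138, Mul(3, Pow(1990, Rational(1, 2)))) ≈ -4.1718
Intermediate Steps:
Function('n')(o, l) = Mul(-1, l, o) (Function('n')(o, l) = Mul(-1, Mul(l, o)) = Mul(-1, l, o))
D = Mul(3, Pow(1990, Rational(1, 2))) (D = Pow(Add(126, Mul(-1, 156, -114)), Rational(1, 2)) = Pow(Add(126, 17784), Rational(1, 2)) = Pow(17910, Rational(1, 2)) = Mul(3, Pow(1990, Rational(1, 2))) ≈ 133.83)
Add(D, Function('T')(215, -138)) = Add(Mul(3, Pow(1990, Rational(1, 2))), -138) = Add(-138, Mul(3, Pow(1990, Rational(1, 2))))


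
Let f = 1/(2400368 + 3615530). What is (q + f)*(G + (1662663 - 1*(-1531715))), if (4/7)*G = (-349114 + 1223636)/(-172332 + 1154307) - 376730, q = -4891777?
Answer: -4883955913902944937545083/393830762570 ≈ -1.2401e+13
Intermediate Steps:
f = 1/6015898 ≈ 1.6623e-7
G = -647392492649/981975 (G = 7*((-349114 + 1223636)/(-172332 + 1154307) - 376730)/4 = 7*(874522/981975 - 376730)/4 = (7/4)*(-369938567228/981975) = -647392492649/981975 ≈ -6.5928e+5)
(q + f)*(G + (1662663 - 1*(-1531715))) = (-4891777 + 1/6015898)*(-647392492649/981975 + (1662663 - 1*(-1531715))) = -29428431470745*(-647392492649/981975 + (1662663 + 1531715))/6015898 = -29428431470745*(-647392492649/981975 + 3194378)/6015898 = -29428431470745/6015898*2489406843901/981975 = -4883955913902944937545083/393830762570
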